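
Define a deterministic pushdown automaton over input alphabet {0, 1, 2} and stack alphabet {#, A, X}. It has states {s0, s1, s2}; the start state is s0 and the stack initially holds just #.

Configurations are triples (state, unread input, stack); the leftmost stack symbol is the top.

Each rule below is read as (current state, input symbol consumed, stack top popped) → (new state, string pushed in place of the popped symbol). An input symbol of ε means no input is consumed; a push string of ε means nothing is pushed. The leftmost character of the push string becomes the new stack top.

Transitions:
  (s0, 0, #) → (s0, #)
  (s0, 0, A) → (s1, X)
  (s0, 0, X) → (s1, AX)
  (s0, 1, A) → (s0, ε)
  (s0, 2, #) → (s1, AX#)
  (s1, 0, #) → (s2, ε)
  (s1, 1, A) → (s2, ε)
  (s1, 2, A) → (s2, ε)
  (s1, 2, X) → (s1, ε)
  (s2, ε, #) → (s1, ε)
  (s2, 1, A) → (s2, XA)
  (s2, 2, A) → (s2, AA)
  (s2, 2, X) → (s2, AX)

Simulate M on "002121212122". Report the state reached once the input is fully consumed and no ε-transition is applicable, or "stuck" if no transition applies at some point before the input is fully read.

s2

(s0, 002121212122, #)
  read 0, top #: go to s0, push # → (s0, 02121212122, #)
  read 0, top #: go to s0, push # → (s0, 2121212122, #)
  read 2, top #: go to s1, push AX# → (s1, 121212122, AX#)
  read 1, top A: go to s2, push ε → (s2, 21212122, X#)
  read 2, top X: go to s2, push AX → (s2, 1212122, AX#)
  read 1, top A: go to s2, push XA → (s2, 212122, XAX#)
  read 2, top X: go to s2, push AX → (s2, 12122, AXAX#)
  read 1, top A: go to s2, push XA → (s2, 2122, XAXAX#)
  read 2, top X: go to s2, push AX → (s2, 122, AXAXAX#)
  read 1, top A: go to s2, push XA → (s2, 22, XAXAXAX#)
  read 2, top X: go to s2, push AX → (s2, 2, AXAXAXAX#)
  read 2, top A: go to s2, push AA → (s2, ε, AAXAXAXAX#)
All input consumed; M is in state s2.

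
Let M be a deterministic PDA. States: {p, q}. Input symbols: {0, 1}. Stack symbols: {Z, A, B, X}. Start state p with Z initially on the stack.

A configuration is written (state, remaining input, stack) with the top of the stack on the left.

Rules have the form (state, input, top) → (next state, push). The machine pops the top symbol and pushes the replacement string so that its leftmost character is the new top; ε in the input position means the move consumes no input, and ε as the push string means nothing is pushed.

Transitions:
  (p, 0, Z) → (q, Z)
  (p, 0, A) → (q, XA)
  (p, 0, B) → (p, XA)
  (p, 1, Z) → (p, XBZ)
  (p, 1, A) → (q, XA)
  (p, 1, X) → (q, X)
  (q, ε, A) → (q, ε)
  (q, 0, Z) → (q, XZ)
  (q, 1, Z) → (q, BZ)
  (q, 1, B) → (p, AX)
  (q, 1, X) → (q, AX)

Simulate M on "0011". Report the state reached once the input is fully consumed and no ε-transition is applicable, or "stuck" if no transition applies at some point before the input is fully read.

(p, 0011, Z)
  read 0, top Z: go to q, push Z → (q, 011, Z)
  read 0, top Z: go to q, push XZ → (q, 11, XZ)
  read 1, top X: go to q, push AX → (q, 1, AXZ)
  ε-move, top A: go to q, push ε → (q, 1, XZ)
  read 1, top X: go to q, push AX → (q, ε, AXZ)
  ε-move, top A: go to q, push ε → (q, ε, XZ)
All input consumed; M is in state q.

q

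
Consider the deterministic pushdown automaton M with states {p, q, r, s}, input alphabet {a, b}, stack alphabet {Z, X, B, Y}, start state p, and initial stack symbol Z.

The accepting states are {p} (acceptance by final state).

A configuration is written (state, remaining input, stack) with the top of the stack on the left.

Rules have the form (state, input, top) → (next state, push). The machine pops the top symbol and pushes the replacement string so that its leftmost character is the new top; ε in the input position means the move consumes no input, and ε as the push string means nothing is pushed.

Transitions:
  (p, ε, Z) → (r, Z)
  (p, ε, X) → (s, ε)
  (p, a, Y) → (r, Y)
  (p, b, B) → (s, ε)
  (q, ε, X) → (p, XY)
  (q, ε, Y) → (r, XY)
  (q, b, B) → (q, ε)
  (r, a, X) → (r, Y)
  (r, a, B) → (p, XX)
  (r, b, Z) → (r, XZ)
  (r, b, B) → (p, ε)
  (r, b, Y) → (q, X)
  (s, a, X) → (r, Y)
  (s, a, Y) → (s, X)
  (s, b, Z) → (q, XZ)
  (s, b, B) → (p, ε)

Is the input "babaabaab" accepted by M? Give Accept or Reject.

Accept

(p, babaabaab, Z)
  ε-move, top Z: go to r, push Z → (r, babaabaab, Z)
  read b, top Z: go to r, push XZ → (r, abaabaab, XZ)
  read a, top X: go to r, push Y → (r, baabaab, YZ)
  read b, top Y: go to q, push X → (q, aabaab, XZ)
  ε-move, top X: go to p, push XY → (p, aabaab, XYZ)
  ε-move, top X: go to s, push ε → (s, aabaab, YZ)
  read a, top Y: go to s, push X → (s, abaab, XZ)
  read a, top X: go to r, push Y → (r, baab, YZ)
  read b, top Y: go to q, push X → (q, aab, XZ)
  ε-move, top X: go to p, push XY → (p, aab, XYZ)
  ε-move, top X: go to s, push ε → (s, aab, YZ)
  read a, top Y: go to s, push X → (s, ab, XZ)
  read a, top X: go to r, push Y → (r, b, YZ)
  read b, top Y: go to q, push X → (q, ε, XZ)
  ε-move, top X: go to p, push XY → (p, ε, XYZ)
All input consumed; state p ∈ F.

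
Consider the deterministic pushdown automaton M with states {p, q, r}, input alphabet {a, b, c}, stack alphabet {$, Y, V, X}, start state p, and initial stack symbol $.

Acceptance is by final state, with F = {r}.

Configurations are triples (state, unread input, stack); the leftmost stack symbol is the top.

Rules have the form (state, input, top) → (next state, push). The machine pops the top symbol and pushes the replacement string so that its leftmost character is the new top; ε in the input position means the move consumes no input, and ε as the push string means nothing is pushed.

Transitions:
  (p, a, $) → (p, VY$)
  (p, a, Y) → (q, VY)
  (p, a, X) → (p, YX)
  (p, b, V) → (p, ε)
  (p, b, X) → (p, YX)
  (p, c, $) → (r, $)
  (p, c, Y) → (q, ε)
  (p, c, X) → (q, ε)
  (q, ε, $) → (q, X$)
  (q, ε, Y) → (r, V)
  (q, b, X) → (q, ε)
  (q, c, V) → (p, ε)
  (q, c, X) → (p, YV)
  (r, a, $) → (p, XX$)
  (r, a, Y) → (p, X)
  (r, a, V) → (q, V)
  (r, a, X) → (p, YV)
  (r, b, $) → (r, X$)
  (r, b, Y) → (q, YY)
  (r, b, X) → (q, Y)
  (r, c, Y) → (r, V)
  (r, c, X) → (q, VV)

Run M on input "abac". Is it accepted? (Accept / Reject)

(p, abac, $)
  read a, top $: go to p, push VY$ → (p, bac, VY$)
  read b, top V: go to p, push ε → (p, ac, Y$)
  read a, top Y: go to q, push VY → (q, c, VY$)
  read c, top V: go to p, push ε → (p, ε, Y$)
All input consumed; state p ∉ F and no further ε-move applies.

Reject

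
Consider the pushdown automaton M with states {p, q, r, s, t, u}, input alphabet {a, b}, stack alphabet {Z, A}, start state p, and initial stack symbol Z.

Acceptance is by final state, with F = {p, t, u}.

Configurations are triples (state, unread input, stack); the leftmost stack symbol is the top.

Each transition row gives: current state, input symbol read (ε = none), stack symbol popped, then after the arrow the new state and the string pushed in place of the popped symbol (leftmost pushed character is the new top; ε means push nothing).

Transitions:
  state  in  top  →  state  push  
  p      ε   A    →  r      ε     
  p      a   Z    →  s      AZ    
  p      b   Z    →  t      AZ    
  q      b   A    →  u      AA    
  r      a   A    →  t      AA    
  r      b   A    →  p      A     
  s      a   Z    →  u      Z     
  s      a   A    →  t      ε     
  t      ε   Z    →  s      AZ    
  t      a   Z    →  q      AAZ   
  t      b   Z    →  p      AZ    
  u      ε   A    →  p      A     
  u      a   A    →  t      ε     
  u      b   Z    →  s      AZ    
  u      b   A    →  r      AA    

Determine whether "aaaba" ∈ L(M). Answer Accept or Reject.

One accepting computation: (p, aaaba, Z) ⊢ (s, aaba, AZ) ⊢ (t, aba, Z) ⊢ (q, ba, AAZ) ⊢ (u, a, AAAZ) ⊢ (t, ε, AAZ)
All input consumed and state t ∈ F.

Accept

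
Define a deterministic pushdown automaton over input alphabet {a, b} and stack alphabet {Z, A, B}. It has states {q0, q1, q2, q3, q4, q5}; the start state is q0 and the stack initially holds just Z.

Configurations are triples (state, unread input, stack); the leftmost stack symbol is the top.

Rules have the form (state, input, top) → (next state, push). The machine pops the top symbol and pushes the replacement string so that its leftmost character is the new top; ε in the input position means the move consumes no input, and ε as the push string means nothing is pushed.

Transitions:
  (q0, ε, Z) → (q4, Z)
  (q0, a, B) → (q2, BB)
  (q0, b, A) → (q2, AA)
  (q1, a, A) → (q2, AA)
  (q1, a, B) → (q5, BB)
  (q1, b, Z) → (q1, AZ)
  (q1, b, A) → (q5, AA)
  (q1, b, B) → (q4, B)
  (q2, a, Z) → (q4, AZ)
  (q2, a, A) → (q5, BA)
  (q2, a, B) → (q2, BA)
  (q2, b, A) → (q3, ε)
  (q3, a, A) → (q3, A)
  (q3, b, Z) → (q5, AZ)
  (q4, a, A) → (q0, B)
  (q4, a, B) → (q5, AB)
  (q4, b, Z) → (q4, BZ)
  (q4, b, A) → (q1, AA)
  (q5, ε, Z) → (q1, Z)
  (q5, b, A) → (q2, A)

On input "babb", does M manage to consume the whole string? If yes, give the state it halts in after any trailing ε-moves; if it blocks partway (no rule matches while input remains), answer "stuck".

(q0, babb, Z)
  ε-move, top Z: go to q4, push Z → (q4, babb, Z)
  read b, top Z: go to q4, push BZ → (q4, abb, BZ)
  read a, top B: go to q5, push AB → (q5, bb, ABZ)
  read b, top A: go to q2, push A → (q2, b, ABZ)
  read b, top A: go to q3, push ε → (q3, ε, BZ)
All input consumed; M is in state q3.

q3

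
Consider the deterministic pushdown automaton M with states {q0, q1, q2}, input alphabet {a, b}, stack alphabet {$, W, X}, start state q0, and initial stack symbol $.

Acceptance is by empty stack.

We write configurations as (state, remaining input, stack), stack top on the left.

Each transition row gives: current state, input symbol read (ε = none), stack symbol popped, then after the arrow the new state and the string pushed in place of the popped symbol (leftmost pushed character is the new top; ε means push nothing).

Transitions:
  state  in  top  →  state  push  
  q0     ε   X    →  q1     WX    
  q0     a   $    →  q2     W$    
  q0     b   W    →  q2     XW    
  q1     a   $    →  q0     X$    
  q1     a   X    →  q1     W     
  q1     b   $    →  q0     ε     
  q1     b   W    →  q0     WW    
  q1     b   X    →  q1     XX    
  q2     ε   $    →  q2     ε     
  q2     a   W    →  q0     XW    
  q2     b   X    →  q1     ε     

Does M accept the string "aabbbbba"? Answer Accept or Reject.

(q0, aabbbbba, $)
  read a, top $: go to q2, push W$ → (q2, abbbbba, W$)
  read a, top W: go to q0, push XW → (q0, bbbbba, XW$)
  ε-move, top X: go to q1, push WX → (q1, bbbbba, WXW$)
  read b, top W: go to q0, push WW → (q0, bbbba, WWXW$)
  read b, top W: go to q2, push XW → (q2, bbba, XWWXW$)
  read b, top X: go to q1, push ε → (q1, bba, WWXW$)
  read b, top W: go to q0, push WW → (q0, ba, WWWXW$)
  read b, top W: go to q2, push XW → (q2, a, XWWWXW$)
No transition applies at (q2, a, XWWWXW$); input not fully consumed.

Reject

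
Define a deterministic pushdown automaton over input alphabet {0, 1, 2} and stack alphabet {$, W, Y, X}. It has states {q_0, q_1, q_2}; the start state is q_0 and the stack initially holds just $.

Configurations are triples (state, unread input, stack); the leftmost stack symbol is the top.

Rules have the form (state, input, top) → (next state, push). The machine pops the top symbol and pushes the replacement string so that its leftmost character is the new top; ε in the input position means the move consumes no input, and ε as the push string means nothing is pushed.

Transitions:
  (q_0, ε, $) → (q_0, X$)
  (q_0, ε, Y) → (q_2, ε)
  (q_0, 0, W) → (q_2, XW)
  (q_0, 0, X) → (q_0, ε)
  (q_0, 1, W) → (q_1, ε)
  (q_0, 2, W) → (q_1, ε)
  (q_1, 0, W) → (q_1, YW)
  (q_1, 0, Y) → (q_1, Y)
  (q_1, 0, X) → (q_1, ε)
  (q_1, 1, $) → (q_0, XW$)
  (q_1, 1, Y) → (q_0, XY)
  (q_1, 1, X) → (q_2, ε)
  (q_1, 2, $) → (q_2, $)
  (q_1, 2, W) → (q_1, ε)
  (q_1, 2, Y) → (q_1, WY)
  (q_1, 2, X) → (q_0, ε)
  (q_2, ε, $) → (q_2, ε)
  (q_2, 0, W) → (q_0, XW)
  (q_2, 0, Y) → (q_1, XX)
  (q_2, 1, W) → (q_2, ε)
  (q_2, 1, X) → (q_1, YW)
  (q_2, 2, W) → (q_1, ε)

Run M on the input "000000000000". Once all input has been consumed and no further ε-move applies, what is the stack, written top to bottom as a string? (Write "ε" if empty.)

(q_0, 000000000000, $) ⊢ (q_0, 000000000000, X$) ⊢ (q_0, 00000000000, $) ⊢ (q_0, 00000000000, X$) ⊢ (q_0, 0000000000, $) ⊢ (q_0, 0000000000, X$) ⊢ (q_0, 000000000, $) ⊢ (q_0, 000000000, X$) ⊢ (q_0, 00000000, $) ⊢ (q_0, 00000000, X$) ⊢ (q_0, 0000000, $) ⊢ (q_0, 0000000, X$) ⊢ (q_0, 000000, $) ⊢ (q_0, 000000, X$) ⊢ (q_0, 00000, $) ⊢ (q_0, 00000, X$) ⊢ (q_0, 0000, $) ⊢ (q_0, 0000, X$) ⊢ (q_0, 000, $) ⊢ (q_0, 000, X$) ⊢ (q_0, 00, $) ⊢ (q_0, 00, X$) ⊢ (q_0, 0, $) ⊢ (q_0, 0, X$) ⊢ (q_0, ε, $) ⊢ (q_0, ε, X$)
All input consumed in state q_0 with stack X$.

X$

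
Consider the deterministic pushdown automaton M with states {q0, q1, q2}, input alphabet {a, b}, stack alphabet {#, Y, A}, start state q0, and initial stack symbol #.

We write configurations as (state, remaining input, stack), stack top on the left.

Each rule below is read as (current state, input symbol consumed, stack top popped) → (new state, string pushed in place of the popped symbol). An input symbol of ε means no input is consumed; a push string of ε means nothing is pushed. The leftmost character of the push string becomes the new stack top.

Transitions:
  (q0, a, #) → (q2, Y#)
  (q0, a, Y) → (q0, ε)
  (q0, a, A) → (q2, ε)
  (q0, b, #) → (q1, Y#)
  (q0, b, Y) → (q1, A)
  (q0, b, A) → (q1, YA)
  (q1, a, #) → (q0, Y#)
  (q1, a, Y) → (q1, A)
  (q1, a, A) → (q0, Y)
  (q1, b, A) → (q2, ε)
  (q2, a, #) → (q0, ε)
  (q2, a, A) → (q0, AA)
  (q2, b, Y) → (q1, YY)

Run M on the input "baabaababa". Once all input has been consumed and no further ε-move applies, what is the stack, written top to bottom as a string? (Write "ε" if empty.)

(q0, baabaababa, #)
  read b, top #: go to q1, push Y# → (q1, aabaababa, Y#)
  read a, top Y: go to q1, push A → (q1, abaababa, A#)
  read a, top A: go to q0, push Y → (q0, baababa, Y#)
  read b, top Y: go to q1, push A → (q1, aababa, A#)
  read a, top A: go to q0, push Y → (q0, ababa, Y#)
  read a, top Y: go to q0, push ε → (q0, baba, #)
  read b, top #: go to q1, push Y# → (q1, aba, Y#)
  read a, top Y: go to q1, push A → (q1, ba, A#)
  read b, top A: go to q2, push ε → (q2, a, #)
  read a, top #: go to q0, push ε → (q0, ε, ε)
All input consumed in state q0 with stack ε.

ε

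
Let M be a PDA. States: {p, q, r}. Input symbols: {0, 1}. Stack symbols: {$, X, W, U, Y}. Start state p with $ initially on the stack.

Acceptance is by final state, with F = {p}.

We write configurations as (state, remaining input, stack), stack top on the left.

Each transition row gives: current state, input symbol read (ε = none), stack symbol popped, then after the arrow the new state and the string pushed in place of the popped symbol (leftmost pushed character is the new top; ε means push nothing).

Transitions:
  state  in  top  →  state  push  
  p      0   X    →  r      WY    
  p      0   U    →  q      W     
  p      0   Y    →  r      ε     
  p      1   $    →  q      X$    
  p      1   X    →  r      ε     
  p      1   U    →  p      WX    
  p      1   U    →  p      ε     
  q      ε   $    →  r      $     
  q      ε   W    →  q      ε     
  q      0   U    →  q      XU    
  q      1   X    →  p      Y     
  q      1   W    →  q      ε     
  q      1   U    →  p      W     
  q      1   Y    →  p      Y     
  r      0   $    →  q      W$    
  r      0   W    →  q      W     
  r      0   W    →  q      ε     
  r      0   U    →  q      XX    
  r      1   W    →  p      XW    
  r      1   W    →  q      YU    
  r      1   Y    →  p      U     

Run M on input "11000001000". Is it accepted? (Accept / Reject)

Reject

No computation consumes all input and reaches a final state.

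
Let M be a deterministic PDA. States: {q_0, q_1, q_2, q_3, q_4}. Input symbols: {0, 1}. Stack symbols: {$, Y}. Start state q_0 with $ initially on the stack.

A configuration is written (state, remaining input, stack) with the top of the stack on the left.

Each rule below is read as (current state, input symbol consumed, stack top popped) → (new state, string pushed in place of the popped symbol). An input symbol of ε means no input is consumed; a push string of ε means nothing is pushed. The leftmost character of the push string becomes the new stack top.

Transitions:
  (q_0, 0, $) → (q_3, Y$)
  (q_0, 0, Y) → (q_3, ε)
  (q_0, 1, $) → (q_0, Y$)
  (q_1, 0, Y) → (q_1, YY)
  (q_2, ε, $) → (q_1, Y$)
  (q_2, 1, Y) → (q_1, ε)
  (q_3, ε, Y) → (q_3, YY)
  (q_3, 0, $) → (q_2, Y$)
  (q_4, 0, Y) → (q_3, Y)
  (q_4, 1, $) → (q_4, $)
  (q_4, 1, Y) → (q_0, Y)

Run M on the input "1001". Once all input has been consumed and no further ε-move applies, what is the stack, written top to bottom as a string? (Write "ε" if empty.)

(q_0, 1001, $)
  read 1, top $: go to q_0, push Y$ → (q_0, 001, Y$)
  read 0, top Y: go to q_3, push ε → (q_3, 01, $)
  read 0, top $: go to q_2, push Y$ → (q_2, 1, Y$)
  read 1, top Y: go to q_1, push ε → (q_1, ε, $)
All input consumed in state q_1 with stack $.

$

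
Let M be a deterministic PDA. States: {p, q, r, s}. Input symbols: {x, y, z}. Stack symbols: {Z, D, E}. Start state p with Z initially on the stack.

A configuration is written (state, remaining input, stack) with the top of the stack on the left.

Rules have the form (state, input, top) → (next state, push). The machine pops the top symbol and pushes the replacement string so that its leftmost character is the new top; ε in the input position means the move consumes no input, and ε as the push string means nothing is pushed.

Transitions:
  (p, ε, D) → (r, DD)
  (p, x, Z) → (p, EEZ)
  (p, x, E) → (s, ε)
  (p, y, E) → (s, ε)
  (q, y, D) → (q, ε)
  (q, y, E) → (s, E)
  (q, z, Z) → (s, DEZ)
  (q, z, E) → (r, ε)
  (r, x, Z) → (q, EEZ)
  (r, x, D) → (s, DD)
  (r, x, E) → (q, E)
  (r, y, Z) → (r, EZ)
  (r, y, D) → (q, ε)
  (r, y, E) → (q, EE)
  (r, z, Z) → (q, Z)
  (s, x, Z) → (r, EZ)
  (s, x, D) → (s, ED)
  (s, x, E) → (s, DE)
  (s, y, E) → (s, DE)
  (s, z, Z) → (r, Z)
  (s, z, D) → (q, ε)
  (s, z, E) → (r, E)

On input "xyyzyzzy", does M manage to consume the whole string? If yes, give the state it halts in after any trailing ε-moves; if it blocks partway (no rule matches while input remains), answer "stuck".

stuck

(p, xyyzyzzy, Z)
  read x, top Z: go to p, push EEZ → (p, yyzyzzy, EEZ)
  read y, top E: go to s, push ε → (s, yzyzzy, EZ)
  read y, top E: go to s, push DE → (s, zyzzy, DEZ)
  read z, top D: go to q, push ε → (q, yzzy, EZ)
  read y, top E: go to s, push E → (s, zzy, EZ)
  read z, top E: go to r, push E → (r, zy, EZ)
No transition for (r, z, top E); M blocks with input zy remaining.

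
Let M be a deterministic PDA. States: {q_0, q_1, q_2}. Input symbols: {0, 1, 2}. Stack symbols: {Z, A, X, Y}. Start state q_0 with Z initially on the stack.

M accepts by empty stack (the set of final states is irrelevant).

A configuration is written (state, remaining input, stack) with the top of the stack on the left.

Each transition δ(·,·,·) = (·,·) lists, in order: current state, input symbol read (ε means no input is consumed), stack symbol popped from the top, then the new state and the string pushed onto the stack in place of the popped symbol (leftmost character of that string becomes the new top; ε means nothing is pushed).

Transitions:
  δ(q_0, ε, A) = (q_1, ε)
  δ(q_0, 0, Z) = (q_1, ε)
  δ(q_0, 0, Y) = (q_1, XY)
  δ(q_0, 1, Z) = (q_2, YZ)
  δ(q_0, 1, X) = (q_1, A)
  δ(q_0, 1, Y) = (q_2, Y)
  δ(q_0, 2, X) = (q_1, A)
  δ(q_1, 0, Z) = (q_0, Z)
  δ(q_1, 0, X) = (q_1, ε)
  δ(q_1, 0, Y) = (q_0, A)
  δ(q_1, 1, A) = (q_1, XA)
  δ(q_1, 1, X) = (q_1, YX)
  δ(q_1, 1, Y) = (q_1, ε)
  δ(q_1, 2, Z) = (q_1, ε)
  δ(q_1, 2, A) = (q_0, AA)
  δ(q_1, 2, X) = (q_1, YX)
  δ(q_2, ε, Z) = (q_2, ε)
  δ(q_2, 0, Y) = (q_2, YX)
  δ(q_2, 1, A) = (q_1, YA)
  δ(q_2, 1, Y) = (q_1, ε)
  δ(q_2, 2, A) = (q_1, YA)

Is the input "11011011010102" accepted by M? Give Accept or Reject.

Accept

(q_0, 11011011010102, Z) ⊢ (q_2, 1011011010102, YZ) ⊢ (q_1, 011011010102, Z) ⊢ (q_0, 11011010102, Z) ⊢ (q_2, 1011010102, YZ) ⊢ (q_1, 011010102, Z) ⊢ (q_0, 11010102, Z) ⊢ (q_2, 1010102, YZ) ⊢ (q_1, 010102, Z) ⊢ (q_0, 10102, Z) ⊢ (q_2, 0102, YZ) ⊢ (q_2, 102, YXZ) ⊢ (q_1, 02, XZ) ⊢ (q_1, 2, Z) ⊢ (q_1, ε, ε)
All input consumed and the stack is empty.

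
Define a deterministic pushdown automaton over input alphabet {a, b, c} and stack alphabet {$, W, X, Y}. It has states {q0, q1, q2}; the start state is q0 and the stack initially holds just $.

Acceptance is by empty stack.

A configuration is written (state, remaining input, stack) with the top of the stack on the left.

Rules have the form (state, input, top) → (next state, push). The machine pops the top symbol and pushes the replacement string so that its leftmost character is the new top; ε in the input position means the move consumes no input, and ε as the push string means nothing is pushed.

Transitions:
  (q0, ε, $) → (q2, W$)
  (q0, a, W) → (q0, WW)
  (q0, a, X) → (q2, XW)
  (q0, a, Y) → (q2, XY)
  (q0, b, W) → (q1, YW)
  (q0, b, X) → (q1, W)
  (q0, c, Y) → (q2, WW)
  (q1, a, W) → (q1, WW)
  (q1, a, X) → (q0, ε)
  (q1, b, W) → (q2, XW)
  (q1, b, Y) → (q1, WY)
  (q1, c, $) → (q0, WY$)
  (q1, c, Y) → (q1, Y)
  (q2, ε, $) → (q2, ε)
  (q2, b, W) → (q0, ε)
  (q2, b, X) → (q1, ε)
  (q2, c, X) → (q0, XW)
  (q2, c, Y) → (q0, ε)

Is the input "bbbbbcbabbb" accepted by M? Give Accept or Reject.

Reject

(q0, bbbbbcbabbb, $)
  ε-move, top $: go to q2, push W$ → (q2, bbbbbcbabbb, W$)
  read b, top W: go to q0, push ε → (q0, bbbbcbabbb, $)
  ε-move, top $: go to q2, push W$ → (q2, bbbbcbabbb, W$)
  read b, top W: go to q0, push ε → (q0, bbbcbabbb, $)
  ε-move, top $: go to q2, push W$ → (q2, bbbcbabbb, W$)
  read b, top W: go to q0, push ε → (q0, bbcbabbb, $)
  ε-move, top $: go to q2, push W$ → (q2, bbcbabbb, W$)
  read b, top W: go to q0, push ε → (q0, bcbabbb, $)
  ε-move, top $: go to q2, push W$ → (q2, bcbabbb, W$)
  read b, top W: go to q0, push ε → (q0, cbabbb, $)
  ε-move, top $: go to q2, push W$ → (q2, cbabbb, W$)
No transition applies at (q2, cbabbb, W$); input not fully consumed.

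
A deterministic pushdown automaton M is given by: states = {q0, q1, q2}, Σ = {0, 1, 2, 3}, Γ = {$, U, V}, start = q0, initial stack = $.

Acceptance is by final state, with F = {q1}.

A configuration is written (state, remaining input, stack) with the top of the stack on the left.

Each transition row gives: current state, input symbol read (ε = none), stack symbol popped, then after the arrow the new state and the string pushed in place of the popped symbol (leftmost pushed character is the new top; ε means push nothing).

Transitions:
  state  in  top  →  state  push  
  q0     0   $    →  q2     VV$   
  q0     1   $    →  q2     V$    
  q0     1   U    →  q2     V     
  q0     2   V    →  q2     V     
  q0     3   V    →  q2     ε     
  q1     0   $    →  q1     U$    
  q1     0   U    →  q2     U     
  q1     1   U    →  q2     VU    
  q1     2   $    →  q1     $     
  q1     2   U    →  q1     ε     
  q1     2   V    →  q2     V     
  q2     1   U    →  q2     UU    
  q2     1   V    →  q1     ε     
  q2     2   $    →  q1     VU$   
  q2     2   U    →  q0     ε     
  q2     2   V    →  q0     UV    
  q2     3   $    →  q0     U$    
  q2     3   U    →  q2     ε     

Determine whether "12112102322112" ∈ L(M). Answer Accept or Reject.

Reject

(q0, 12112102322112, $)
  read 1, top $: go to q2, push V$ → (q2, 2112102322112, V$)
  read 2, top V: go to q0, push UV → (q0, 112102322112, UV$)
  read 1, top U: go to q2, push V → (q2, 12102322112, VV$)
  read 1, top V: go to q1, push ε → (q1, 2102322112, V$)
  read 2, top V: go to q2, push V → (q2, 102322112, V$)
  read 1, top V: go to q1, push ε → (q1, 02322112, $)
  read 0, top $: go to q1, push U$ → (q1, 2322112, U$)
  read 2, top U: go to q1, push ε → (q1, 322112, $)
No transition applies at (q1, 322112, $); input not fully consumed.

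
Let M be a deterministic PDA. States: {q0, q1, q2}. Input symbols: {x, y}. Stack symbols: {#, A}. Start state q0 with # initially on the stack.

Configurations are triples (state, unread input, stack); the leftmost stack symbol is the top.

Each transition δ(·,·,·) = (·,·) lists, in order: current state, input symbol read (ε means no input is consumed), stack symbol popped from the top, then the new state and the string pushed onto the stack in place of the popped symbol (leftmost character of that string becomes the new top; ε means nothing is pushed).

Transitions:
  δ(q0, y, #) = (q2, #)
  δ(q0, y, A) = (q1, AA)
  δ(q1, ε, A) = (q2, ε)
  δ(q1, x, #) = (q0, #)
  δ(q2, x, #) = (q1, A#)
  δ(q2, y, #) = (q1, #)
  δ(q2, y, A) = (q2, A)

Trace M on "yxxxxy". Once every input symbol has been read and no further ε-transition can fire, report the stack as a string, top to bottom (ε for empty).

(q0, yxxxxy, #) ⊢ (q2, xxxxy, #) ⊢ (q1, xxxy, A#) ⊢ (q2, xxxy, #) ⊢ (q1, xxy, A#) ⊢ (q2, xxy, #) ⊢ (q1, xy, A#) ⊢ (q2, xy, #) ⊢ (q1, y, A#) ⊢ (q2, y, #) ⊢ (q1, ε, #)
All input consumed in state q1 with stack #.

#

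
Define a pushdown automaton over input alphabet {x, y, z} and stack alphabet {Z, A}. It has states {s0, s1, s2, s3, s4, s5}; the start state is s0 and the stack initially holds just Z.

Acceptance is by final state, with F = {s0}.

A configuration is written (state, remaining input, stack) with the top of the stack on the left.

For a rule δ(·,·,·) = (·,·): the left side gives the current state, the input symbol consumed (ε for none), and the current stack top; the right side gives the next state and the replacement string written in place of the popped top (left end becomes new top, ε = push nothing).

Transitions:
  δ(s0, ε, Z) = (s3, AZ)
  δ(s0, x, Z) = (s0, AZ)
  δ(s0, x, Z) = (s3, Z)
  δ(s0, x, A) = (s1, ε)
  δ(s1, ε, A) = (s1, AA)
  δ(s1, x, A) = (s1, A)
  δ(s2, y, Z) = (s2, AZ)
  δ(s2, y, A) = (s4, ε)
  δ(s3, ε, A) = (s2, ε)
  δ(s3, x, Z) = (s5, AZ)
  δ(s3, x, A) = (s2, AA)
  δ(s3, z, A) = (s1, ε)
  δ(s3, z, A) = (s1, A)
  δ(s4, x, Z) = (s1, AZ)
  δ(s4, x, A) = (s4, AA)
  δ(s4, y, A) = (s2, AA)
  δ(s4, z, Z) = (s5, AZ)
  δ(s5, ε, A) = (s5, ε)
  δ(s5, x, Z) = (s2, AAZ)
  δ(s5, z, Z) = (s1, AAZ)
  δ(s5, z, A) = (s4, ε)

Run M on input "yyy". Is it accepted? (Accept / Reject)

No computation consumes all input and reaches a final state.

Reject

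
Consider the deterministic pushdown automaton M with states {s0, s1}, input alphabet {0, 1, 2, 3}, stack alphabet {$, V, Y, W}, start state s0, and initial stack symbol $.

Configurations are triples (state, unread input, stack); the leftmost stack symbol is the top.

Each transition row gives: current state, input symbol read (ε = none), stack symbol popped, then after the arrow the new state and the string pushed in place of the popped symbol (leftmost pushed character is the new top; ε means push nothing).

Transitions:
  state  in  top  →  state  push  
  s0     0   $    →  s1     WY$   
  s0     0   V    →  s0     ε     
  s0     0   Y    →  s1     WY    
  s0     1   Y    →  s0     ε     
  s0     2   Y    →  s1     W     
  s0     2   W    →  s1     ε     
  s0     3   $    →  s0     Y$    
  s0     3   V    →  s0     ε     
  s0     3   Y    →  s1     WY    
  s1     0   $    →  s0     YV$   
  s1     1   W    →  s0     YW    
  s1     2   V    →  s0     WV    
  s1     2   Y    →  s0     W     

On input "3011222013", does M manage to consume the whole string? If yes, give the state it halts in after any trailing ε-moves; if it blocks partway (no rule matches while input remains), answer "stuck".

(s0, 3011222013, $) ⊢ (s0, 011222013, Y$) ⊢ (s1, 11222013, WY$) ⊢ (s0, 1222013, YWY$) ⊢ (s0, 222013, WY$) ⊢ (s1, 22013, Y$) ⊢ (s0, 2013, W$) ⊢ (s1, 013, $) ⊢ (s0, 13, YV$) ⊢ (s0, 3, V$) ⊢ (s0, ε, $)
All input consumed; M is in state s0.

s0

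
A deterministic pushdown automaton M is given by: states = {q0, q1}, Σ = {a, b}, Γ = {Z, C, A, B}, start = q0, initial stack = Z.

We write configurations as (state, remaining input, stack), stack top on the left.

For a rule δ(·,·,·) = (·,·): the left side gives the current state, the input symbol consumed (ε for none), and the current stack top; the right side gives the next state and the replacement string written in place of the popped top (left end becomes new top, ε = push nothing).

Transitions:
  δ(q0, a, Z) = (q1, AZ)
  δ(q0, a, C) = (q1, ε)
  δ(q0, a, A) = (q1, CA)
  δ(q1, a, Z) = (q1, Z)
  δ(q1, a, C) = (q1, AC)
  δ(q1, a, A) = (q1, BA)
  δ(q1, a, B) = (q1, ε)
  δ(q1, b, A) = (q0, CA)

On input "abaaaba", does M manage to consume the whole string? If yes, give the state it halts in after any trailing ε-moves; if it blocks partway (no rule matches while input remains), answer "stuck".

(q0, abaaaba, Z)
  read a, top Z: go to q1, push AZ → (q1, baaaba, AZ)
  read b, top A: go to q0, push CA → (q0, aaaba, CAZ)
  read a, top C: go to q1, push ε → (q1, aaba, AZ)
  read a, top A: go to q1, push BA → (q1, aba, BAZ)
  read a, top B: go to q1, push ε → (q1, ba, AZ)
  read b, top A: go to q0, push CA → (q0, a, CAZ)
  read a, top C: go to q1, push ε → (q1, ε, AZ)
All input consumed; M is in state q1.

q1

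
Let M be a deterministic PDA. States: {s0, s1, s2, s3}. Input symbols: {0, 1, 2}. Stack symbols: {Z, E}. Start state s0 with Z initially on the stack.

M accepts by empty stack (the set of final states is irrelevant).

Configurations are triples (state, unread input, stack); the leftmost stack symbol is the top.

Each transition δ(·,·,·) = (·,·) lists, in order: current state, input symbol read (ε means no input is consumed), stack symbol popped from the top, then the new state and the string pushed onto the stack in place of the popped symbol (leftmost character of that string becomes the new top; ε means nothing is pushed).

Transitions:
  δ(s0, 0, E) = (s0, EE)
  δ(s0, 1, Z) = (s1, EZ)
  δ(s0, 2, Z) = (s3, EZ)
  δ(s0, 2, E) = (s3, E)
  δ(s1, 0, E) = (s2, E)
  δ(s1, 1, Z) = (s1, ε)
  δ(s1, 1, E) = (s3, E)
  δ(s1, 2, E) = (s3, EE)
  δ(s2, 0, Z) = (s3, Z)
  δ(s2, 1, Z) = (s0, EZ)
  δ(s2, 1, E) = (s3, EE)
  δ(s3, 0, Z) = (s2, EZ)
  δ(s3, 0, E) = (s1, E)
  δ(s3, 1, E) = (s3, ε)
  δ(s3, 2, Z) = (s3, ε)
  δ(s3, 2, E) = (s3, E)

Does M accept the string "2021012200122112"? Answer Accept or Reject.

(s0, 2021012200122112, Z)
  read 2, top Z: go to s3, push EZ → (s3, 021012200122112, EZ)
  read 0, top E: go to s1, push E → (s1, 21012200122112, EZ)
  read 2, top E: go to s3, push EE → (s3, 1012200122112, EEZ)
  read 1, top E: go to s3, push ε → (s3, 012200122112, EZ)
  read 0, top E: go to s1, push E → (s1, 12200122112, EZ)
  read 1, top E: go to s3, push E → (s3, 2200122112, EZ)
  read 2, top E: go to s3, push E → (s3, 200122112, EZ)
  read 2, top E: go to s3, push E → (s3, 00122112, EZ)
  read 0, top E: go to s1, push E → (s1, 0122112, EZ)
  read 0, top E: go to s2, push E → (s2, 122112, EZ)
  read 1, top E: go to s3, push EE → (s3, 22112, EEZ)
  read 2, top E: go to s3, push E → (s3, 2112, EEZ)
  read 2, top E: go to s3, push E → (s3, 112, EEZ)
  read 1, top E: go to s3, push ε → (s3, 12, EZ)
  read 1, top E: go to s3, push ε → (s3, 2, Z)
  read 2, top Z: go to s3, push ε → (s3, ε, ε)
All input consumed and the stack is empty.

Accept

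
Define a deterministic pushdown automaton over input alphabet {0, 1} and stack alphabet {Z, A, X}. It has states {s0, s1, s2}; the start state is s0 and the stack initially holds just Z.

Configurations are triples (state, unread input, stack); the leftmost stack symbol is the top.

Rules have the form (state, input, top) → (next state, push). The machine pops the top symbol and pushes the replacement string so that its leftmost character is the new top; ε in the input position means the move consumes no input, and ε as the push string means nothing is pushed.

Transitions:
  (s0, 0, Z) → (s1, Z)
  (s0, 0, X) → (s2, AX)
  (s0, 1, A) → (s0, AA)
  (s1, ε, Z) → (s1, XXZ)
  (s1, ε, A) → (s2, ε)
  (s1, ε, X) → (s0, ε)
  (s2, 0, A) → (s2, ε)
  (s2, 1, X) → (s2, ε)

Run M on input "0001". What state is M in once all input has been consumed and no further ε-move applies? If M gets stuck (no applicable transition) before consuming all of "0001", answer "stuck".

(s0, 0001, Z)
  read 0, top Z: go to s1, push Z → (s1, 001, Z)
  ε-move, top Z: go to s1, push XXZ → (s1, 001, XXZ)
  ε-move, top X: go to s0, push ε → (s0, 001, XZ)
  read 0, top X: go to s2, push AX → (s2, 01, AXZ)
  read 0, top A: go to s2, push ε → (s2, 1, XZ)
  read 1, top X: go to s2, push ε → (s2, ε, Z)
All input consumed; M is in state s2.

s2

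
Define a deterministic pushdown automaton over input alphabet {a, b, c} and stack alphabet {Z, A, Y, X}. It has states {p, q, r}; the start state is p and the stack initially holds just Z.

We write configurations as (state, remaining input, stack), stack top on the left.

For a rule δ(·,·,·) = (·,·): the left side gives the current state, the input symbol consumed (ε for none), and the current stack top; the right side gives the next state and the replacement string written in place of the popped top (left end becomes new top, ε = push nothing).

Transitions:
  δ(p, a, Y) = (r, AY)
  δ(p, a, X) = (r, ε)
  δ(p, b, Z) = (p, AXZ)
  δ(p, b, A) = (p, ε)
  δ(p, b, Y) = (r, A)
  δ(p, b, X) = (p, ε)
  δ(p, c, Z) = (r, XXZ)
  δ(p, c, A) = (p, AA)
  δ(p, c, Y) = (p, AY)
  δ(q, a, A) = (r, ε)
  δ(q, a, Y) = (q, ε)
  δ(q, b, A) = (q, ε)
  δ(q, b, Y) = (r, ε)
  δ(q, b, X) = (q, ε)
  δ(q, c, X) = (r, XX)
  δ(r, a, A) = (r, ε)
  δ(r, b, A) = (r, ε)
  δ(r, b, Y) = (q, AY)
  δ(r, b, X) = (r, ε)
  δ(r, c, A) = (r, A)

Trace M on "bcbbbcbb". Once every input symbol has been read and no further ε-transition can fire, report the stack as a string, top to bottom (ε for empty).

(p, bcbbbcbb, Z)
  read b, top Z: go to p, push AXZ → (p, cbbbcbb, AXZ)
  read c, top A: go to p, push AA → (p, bbbcbb, AAXZ)
  read b, top A: go to p, push ε → (p, bbcbb, AXZ)
  read b, top A: go to p, push ε → (p, bcbb, XZ)
  read b, top X: go to p, push ε → (p, cbb, Z)
  read c, top Z: go to r, push XXZ → (r, bb, XXZ)
  read b, top X: go to r, push ε → (r, b, XZ)
  read b, top X: go to r, push ε → (r, ε, Z)
All input consumed in state r with stack Z.

Z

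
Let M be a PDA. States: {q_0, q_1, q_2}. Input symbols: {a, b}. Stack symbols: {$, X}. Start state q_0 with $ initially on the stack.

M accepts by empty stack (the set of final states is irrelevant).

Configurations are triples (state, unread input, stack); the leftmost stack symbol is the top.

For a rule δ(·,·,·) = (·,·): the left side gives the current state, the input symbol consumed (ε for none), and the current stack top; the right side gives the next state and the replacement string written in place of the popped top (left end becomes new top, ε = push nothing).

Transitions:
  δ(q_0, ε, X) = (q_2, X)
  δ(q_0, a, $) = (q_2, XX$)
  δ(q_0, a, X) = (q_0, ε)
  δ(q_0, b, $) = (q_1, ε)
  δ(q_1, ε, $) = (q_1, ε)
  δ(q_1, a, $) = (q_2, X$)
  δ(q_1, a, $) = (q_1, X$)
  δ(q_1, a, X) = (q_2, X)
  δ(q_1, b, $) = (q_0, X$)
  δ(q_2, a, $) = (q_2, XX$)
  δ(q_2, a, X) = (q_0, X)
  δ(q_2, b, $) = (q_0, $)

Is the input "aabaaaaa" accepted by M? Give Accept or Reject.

Reject

No computation consumes all input and empties the stack.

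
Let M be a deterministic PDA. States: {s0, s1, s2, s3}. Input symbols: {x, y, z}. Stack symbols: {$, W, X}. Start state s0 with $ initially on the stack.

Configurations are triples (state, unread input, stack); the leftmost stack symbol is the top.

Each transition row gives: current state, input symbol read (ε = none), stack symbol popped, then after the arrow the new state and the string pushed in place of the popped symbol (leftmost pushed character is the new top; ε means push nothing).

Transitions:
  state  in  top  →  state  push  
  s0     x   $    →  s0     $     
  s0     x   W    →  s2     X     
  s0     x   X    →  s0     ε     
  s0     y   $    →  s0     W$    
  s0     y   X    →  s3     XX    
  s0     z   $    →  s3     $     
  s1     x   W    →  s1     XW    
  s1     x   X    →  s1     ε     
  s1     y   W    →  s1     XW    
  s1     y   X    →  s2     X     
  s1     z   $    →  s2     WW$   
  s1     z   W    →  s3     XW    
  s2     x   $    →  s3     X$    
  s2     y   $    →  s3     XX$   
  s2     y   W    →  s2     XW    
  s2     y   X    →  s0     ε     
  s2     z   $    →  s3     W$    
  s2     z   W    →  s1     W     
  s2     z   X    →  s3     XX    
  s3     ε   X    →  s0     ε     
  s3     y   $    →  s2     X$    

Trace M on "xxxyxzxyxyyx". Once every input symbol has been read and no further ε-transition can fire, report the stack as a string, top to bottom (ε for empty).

X$

(s0, xxxyxzxyxyyx, $)
  read x, top $: go to s0, push $ → (s0, xxyxzxyxyyx, $)
  read x, top $: go to s0, push $ → (s0, xyxzxyxyyx, $)
  read x, top $: go to s0, push $ → (s0, yxzxyxyyx, $)
  read y, top $: go to s0, push W$ → (s0, xzxyxyyx, W$)
  read x, top W: go to s2, push X → (s2, zxyxyyx, X$)
  read z, top X: go to s3, push XX → (s3, xyxyyx, XX$)
  ε-move, top X: go to s0, push ε → (s0, xyxyyx, X$)
  read x, top X: go to s0, push ε → (s0, yxyyx, $)
  read y, top $: go to s0, push W$ → (s0, xyyx, W$)
  read x, top W: go to s2, push X → (s2, yyx, X$)
  read y, top X: go to s0, push ε → (s0, yx, $)
  read y, top $: go to s0, push W$ → (s0, x, W$)
  read x, top W: go to s2, push X → (s2, ε, X$)
All input consumed in state s2 with stack X$.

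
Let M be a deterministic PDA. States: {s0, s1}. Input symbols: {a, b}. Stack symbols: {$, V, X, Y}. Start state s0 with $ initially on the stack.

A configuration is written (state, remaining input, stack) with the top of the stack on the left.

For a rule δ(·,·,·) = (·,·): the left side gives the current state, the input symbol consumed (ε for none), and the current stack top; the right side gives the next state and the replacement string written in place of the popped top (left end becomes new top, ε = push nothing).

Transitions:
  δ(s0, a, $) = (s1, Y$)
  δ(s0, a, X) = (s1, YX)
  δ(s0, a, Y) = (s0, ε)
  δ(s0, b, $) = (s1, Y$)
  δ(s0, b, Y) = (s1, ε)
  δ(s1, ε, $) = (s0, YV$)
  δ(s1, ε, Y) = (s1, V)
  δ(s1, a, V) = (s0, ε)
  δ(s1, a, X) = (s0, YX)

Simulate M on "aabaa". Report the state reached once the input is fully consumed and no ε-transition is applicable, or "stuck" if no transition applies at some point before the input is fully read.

s1

(s0, aabaa, $) ⊢ (s1, abaa, Y$) ⊢ (s1, abaa, V$) ⊢ (s0, baa, $) ⊢ (s1, aa, Y$) ⊢ (s1, aa, V$) ⊢ (s0, a, $) ⊢ (s1, ε, Y$) ⊢ (s1, ε, V$)
All input consumed; M is in state s1.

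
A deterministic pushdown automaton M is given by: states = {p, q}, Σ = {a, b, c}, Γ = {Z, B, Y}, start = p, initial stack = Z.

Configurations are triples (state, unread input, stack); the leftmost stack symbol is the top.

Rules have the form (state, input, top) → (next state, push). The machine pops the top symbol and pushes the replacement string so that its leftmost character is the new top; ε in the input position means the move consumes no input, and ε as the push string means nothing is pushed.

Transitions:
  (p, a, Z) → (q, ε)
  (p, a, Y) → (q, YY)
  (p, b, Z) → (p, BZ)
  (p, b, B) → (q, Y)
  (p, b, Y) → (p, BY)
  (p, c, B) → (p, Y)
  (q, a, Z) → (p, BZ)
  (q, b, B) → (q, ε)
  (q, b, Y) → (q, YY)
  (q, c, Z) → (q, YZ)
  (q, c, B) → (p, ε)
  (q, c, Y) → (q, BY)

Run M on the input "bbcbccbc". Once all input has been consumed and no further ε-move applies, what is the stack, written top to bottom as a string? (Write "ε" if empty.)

YYZ

(p, bbcbccbc, Z) ⊢ (p, bcbccbc, BZ) ⊢ (q, cbccbc, YZ) ⊢ (q, bccbc, BYZ) ⊢ (q, ccbc, YZ) ⊢ (q, cbc, BYZ) ⊢ (p, bc, YZ) ⊢ (p, c, BYZ) ⊢ (p, ε, YYZ)
All input consumed in state p with stack YYZ.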